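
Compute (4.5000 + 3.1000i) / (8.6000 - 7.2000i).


Conjugate of z2 = 8.6000 + 7.2000i
Numerator: (4.5000 + 3.1000i)(8.6000 + 7.2000i) = 16.3800 + 59.0600i
Denominator: 8.6^2 + (-7.2)^2 = 125.8
Result = (16.3800 + 59.0600i)/125.8

0.1302 + 0.4695i


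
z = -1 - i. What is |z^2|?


|z| = sqrt(1+1) = sqrt(2) = 1.4142
|z^2| = |z|^2 = (sqrt(2))^2 = 2

|z^2| = 2


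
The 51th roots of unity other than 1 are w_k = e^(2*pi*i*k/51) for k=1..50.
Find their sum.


With w = e^(2*pi*i/51), all 51 of the 51th roots of unity w^0 = 1, w, ..., w^(50) sum to 0: 1 + w + ... + w^(50) = (1 - w^51)/(1 - w) = 0 since w^51 = 1, w ≠ 1.
Removing the root 1: w + w^2 + ... + w^(50) = 0 - 1 = -1

Sum = -1


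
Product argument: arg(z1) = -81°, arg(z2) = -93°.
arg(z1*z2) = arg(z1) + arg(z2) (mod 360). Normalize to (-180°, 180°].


arg(z1*z2) = -81° - 93° = -174°
Normalized to (-180°, 180°]: -174°

-174°


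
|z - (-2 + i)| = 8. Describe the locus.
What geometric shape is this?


|z - z0| = r is a circle with center z0 and radius r.
Center = (-2, 1), radius = 8

Circle with center (-2, 1) and radius 8


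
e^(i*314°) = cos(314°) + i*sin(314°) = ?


cos(314°) = 0.6947
sin(314°) = -0.7193

e^(i*314°) = 0.6947 - 0.7193i


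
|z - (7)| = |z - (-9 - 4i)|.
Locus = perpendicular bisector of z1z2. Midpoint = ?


Equal distances means the locus is the perpendicular bisector of z1 and z2.
Midpoint = ((7+(-9))/2, (0+(-4))/2) = (-1.0000, -2.0000)

Perpendicular bisector through (-1.0000, -2.0000)


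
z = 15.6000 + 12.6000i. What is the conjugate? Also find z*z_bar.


z_bar = 15.6000 - 12.6000i
z*z_bar = 15.6^2 + 12.6^2 = 243.36 + 158.76 = 402.12

z_bar = 15.6000 - 12.6000i, z*z_bar = 402.12


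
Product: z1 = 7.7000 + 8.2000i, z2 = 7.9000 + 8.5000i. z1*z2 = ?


Real = 7.7*7.9 - 8.2*8.5 = 60.83 - 69.7 = -8.87
Imag = 7.7*8.5 + 7.9*8.2 = 65.45 + 64.78 = 130.23

-8.8700 + 130.2300i


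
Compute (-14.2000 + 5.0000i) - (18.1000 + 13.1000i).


Real: -14.2 - 18.1 = -32.3
Imag: 5 - 13.1 = -8.1

-32.3000 - 8.1000i


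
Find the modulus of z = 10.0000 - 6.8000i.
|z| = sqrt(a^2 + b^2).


|z| = sqrt(10^2 + (-6.8)^2) = sqrt(100 + 46.24) = sqrt(146.24) = 12.0930

|z| = 12.0930


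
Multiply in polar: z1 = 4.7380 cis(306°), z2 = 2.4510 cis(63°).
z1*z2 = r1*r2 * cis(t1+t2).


r = 4.7380 * 2.4510 = 11.6128
theta = 306° + 63° = 369° = 9° (mod 360)

11.6128 cis(9°)


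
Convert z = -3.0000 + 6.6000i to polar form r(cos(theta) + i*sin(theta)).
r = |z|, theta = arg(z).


r = sqrt(9+43.56) = sqrt(52.56) = 7.2498
theta = atan2(6.6, -3) = 114.4440 degrees

r = 7.2498, theta = 114.4440 degrees


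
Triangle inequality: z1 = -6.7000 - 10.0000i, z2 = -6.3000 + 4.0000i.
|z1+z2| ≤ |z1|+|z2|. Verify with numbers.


|z1| = sqrt((-6.7)^2 + (-10)^2) = sqrt(144.89) = 12.0370
|z2| = sqrt((-6.3)^2 + 4^2) = sqrt(55.69) = 7.4626
z1+z2 = -13.0000 - 6.0000i
|z1+z2| = sqrt(205) = 14.3178
|z1|+|z2| = 12.0370 + 7.4626 = 19.4996

|z1+z2| = 14.3178 ≤ |z1|+|z2| = 19.4996 (verified)


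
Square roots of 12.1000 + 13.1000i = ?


|z| = sqrt(146.41+171.61) = 17.8331
sqrt((|z|+a)/2) = sqrt((17.8331+12.1)/2) = sqrt(14.9666) = 3.8687
sqrt((|z|-a)/2) = sqrt((17.8331-12.1)/2) = sqrt(2.8666) = 1.6931

±(3.8687 + 1.6931i) i.e. 3.8687 + 1.6931i and -3.8687 - 1.6931i


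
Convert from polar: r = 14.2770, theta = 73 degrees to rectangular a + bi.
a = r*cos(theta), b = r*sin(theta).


a = 14.2770*cos(73°) = 14.2770*0.29237 = 4.1742
b = 14.2770*sin(73°) = 14.2770*0.956305 = 13.6532

4.1742 + 13.6532i


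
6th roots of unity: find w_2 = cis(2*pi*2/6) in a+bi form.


Angle = 360*2/6 = 120°
a = cos(120°) = -0.5000
b = sin(120°) = 0.8660

-0.5000 + 0.8660i


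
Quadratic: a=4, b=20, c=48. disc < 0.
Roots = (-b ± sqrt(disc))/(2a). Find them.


disc = 20^2 - 4*4*48 = 400 - 768 = -368
sqrt(|disc|) = sqrt(368) = 19.1833
Real part = -20/(2*4) = -2.5000
Imag part = 19.1833/(2*4) = 2.3979

-2.5000 ± 2.3979i


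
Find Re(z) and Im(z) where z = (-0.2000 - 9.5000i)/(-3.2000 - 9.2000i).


Multiply by conjugate: (-0.2000 - 9.5000i)(-3.2000 + 9.2000i) / ((-3.2)^2 + (-9.2)^2)
Numerator real = -0.2*(-3.2) - (9.5)*(-9.2) = 88.04
Numerator imag = -9.5*(-3.2) - (-0.2)*(-9.2) = 28.56
Denominator = 94.88
Re(z) = 88.04/94.88 = 0.9279
Im(z) = 28.56/94.88 = 0.3010

Re(z) = 0.9279, Im(z) = 0.3010


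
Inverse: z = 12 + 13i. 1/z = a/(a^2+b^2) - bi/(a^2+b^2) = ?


|z|^2 = 144+169 = 313
1/z = (12 - 13i)/313

1/z = 0.0383 - 0.0415i


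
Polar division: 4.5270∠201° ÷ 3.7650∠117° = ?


r = 4.5270 / 3.7650 = 1.2024
theta = 201° - 117° = 84° = 84° (mod 360)

1.2024 cis(84°)


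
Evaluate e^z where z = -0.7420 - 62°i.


e^-0.7420 = 0.47616
cos(-62°) = 0.46947
sin(-62°) = -0.8829
Real = 0.47616*0.46947 = 0.2235
Imag = 0.47616*(-0.8829) = -0.4204

0.2235 - 0.4204i


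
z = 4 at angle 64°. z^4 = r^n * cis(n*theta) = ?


r^4 = 4^4 = 256
n*theta = 4*64° = 256° = 256° (mod 360)
a = 256*cos(256°) = -61.9320
b = 256*sin(256°) = -248.3957

256 cis(256°) = -61.9320 - 248.3957i


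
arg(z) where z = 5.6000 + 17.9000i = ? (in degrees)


Re = 5.6, Im = 17.9
arg = atan2(17.9, 5.6) = 72.6278 degrees

arg(z) = 72.6278 degrees


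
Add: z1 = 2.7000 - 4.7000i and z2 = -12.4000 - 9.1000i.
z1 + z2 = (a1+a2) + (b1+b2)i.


Real: 2.7 - 12.4 = -9.7
Imag: -4.7 - 9.1 = -13.8

-9.7000 - 13.8000i


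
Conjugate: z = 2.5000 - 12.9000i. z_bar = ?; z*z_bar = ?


z_bar = 2.5000 + 12.9000i
z*z_bar = 2.5^2 + (-12.9)^2 = 6.25 + 166.41 = 172.66

z_bar = 2.5000 + 12.9000i, z*z_bar = 172.66


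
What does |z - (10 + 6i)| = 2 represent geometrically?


|z - z0| = r is a circle with center z0 and radius r.
Center = (10, 6), radius = 2

Circle with center (10, 6) and radius 2


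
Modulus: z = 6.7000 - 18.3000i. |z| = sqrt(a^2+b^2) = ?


|z| = sqrt(6.7^2 + (-18.3)^2) = sqrt(44.89 + 334.89) = sqrt(379.78) = 19.4879

|z| = 19.4879


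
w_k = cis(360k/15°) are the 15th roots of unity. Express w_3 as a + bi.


Angle = 360*3/15 = 72°
a = cos(72°) = 0.3090
b = sin(72°) = 0.9511

0.3090 + 0.9511i


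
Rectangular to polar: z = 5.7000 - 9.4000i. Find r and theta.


r = sqrt(32.49+88.36) = sqrt(120.85) = 10.9932
theta = atan2(-9.4, 5.7) = -58.7681 degrees

r = 10.9932, theta = -58.7681 degrees


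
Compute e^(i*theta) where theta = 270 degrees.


cos(270°) = 0
sin(270°) = -1.0000

e^(i*270°) = 0 - 1.0000i


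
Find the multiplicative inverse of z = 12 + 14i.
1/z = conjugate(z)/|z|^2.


|z|^2 = 144+196 = 340
1/z = (12 - 14i)/340

1/z = 0.0353 - 0.0412i


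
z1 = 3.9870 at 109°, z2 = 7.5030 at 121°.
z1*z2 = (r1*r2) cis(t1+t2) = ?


r = 3.9870 * 7.5030 = 29.9145
theta = 109° + 121° = 230° = 230° (mod 360)

29.9145 cis(230°)


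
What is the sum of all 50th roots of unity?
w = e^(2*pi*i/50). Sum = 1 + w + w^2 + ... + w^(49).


The sum of all 50th roots of unity is 0.
Geometric series: (1 - w^50)/(1 - w) = (1-1)/(1-w) = 0 since w^50 = 1, w ≠ 1.
Alternatively: coefficient of z^49 in z^50 - 1 is 0.

0


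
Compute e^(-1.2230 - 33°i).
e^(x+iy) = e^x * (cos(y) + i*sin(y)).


e^-1.2230 = 0.29435
cos(-33°) = 0.8387
sin(-33°) = -0.5446
Real = 0.29435*0.8387 = 0.2469
Imag = 0.29435*(-0.5446) = -0.1603

0.2469 - 0.1603i


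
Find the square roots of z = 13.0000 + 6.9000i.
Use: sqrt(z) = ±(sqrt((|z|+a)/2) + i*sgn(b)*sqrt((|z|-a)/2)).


|z| = sqrt(169+47.61) = 14.7177
sqrt((|z|+a)/2) = sqrt((14.7177+13)/2) = sqrt(13.8588) = 3.7227
sqrt((|z|-a)/2) = sqrt((14.7177-13)/2) = sqrt(0.8588) = 0.9267

±(3.7227 + 0.9267i) i.e. 3.7227 + 0.9267i and -3.7227 - 0.9267i


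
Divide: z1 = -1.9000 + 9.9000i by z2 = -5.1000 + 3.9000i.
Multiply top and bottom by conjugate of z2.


Conjugate of z2 = -5.1000 - 3.9000i
Numerator: (-1.9000 + 9.9000i)(-5.1000 - 3.9000i) = 48.3000 - 43.0800i
Denominator: (-5.1)^2 + 3.9^2 = 41.22
Result = (48.3000 - 43.0800i)/41.22

1.1718 - 1.0451i


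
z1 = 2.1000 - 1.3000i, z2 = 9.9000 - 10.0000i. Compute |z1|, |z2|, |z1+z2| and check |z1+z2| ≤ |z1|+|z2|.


|z1| = sqrt(2.1^2 + (-1.3)^2) = sqrt(6.1) = 2.4698
|z2| = sqrt(9.9^2 + (-10)^2) = sqrt(198.01) = 14.0716
z1+z2 = 12.0000 - 11.3000i
|z1+z2| = sqrt(271.69) = 16.4830
|z1|+|z2| = 2.4698 + 14.0716 = 16.5414

|z1+z2| = 16.4830 ≤ |z1|+|z2| = 16.5414 (verified)


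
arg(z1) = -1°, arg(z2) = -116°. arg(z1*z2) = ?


arg(z1*z2) = -1° - 116° = -117°
Normalized to (-180°, 180°]: -117°

-117°


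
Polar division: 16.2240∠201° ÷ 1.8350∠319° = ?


r = 16.2240 / 1.8350 = 8.8414
theta = 201° - 319° = -118° = 242° (mod 360)

8.8414 cis(242°)


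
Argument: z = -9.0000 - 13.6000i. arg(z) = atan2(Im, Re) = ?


Re = -9, Im = -13.6
arg = atan2(-13.6, -9) = -123.4952 degrees

arg(z) = -123.4952 degrees


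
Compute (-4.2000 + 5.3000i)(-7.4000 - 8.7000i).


Real = -4.2*(-7.4) - 5.3*(-8.7) = 31.08 - (-46.11) = 77.19
Imag = -4.2*(-8.7) - (7.4)*5.3 = 36.54 - (39.22) = -2.68

77.1900 - 2.6800i


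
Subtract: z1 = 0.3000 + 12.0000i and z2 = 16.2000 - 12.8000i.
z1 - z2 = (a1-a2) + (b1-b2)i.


Real: 0.3 - 16.2 = -15.9
Imag: 12 + 12.8 = 24.8

-15.9000 + 24.8000i


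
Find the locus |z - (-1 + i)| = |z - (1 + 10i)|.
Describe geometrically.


Equal distances means the locus is the perpendicular bisector of z1 and z2.
Midpoint = ((-1+1)/2, (1+10)/2) = (0, 5.5000)

Perpendicular bisector through (0, 5.5000)


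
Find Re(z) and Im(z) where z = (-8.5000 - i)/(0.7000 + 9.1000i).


Multiply by conjugate: (-8.5000 - i)(0.7000 - 9.1000i) / (0.7^2 + 9.1^2)
Numerator real = -8.5*0.7 - (1)*9.1 = -15.05
Numerator imag = -1*0.7 - (-8.5)*9.1 = 76.65
Denominator = 83.3
Re(z) = -15.05/83.3 = -0.1807
Im(z) = 76.65/83.3 = 0.9202

Re(z) = -0.1807, Im(z) = 0.9202


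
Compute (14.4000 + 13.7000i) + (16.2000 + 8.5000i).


Real: 14.4 + 16.2 = 30.6
Imag: 13.7 + 8.5 = 22.2

30.6000 + 22.2000i


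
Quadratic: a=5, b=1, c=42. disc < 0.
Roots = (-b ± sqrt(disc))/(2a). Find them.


disc = 1^2 - 4*5*42 = 1 - 840 = -839
sqrt(|disc|) = sqrt(839) = 28.9655
Real part = -1/(2*5) = -0.1000
Imag part = 28.9655/(2*5) = 2.8965

-0.1000 ± 2.8965i


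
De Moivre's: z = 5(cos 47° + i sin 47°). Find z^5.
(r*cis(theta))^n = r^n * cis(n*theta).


r^5 = 5^5 = 3125
n*theta = 5*47° = 235° = 235° (mod 360)
a = 3125*cos(235°) = -1792.4264
b = 3125*sin(235°) = -2559.8501

3125 cis(235°) = -1792.4264 - 2559.8501i


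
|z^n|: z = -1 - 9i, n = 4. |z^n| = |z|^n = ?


|z| = sqrt(1+81) = sqrt(82) = 9.0554
|z^4| = |z|^4 = (sqrt(82))^4 = 82^2 = 6724

|z^4| = 6724


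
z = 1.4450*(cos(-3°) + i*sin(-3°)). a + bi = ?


a = 1.4450*cos(-3°) = 1.4450*0.9986 = 1.4430
b = 1.4450*sin(-3°) = 1.4450*(-0.0523) = -0.0756

1.4430 - 0.0756i


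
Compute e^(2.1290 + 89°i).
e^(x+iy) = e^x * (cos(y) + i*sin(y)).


e^2.1290 = 8.4065
cos(89°) = 0.01745
sin(89°) = 0.99985
Real = 8.4065*0.01745 = 0.1467
Imag = 8.4065*0.99985 = 8.4052

0.1467 + 8.4052i


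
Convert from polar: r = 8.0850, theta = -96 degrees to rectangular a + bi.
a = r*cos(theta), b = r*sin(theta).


a = 8.0850*cos(-96°) = 8.0850*(-0.10453) = -0.8451
b = 8.0850*sin(-96°) = 8.0850*(-0.99452) = -8.0407

-0.8451 - 8.0407i


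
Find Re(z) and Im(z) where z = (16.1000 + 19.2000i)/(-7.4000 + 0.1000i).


Multiply by conjugate: (16.1000 + 19.2000i)(-7.4000 - 0.1000i) / ((-7.4)^2 + 0.1^2)
Numerator real = 16.1*(-7.4) + 19.2*0.1 = -117.22
Numerator imag = 19.2*(-7.4) - 16.1*0.1 = -143.69
Denominator = 54.77
Re(z) = -117.22/54.77 = -2.1402
Im(z) = -143.69/54.77 = -2.6235

Re(z) = -2.1402, Im(z) = -2.6235


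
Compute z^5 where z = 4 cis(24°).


r^5 = 4^5 = 1024
n*theta = 5*24° = 120° = 120° (mod 360)
a = 1024*cos(120°) = -512.0000
b = 1024*sin(120°) = 886.8100

1024 cis(120°) = -512.0000 + 886.8100i


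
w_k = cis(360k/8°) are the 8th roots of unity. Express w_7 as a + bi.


Angle = 360*7/8 = 315°
a = cos(315°) = 0.7071
b = sin(315°) = -0.7071

0.7071 - 0.7071i


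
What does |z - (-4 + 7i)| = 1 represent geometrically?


|z - z0| = r is a circle with center z0 and radius r.
Center = (-4, 7), radius = 1

Circle with center (-4, 7) and radius 1


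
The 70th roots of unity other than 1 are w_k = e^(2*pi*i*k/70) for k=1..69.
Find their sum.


With w = e^(2*pi*i/70), all 70 of the 70th roots of unity w^0 = 1, w, ..., w^(69) sum to 0: 1 + w + ... + w^(69) = (1 - w^70)/(1 - w) = 0 since w^70 = 1, w ≠ 1.
Removing the root 1: w + w^2 + ... + w^(69) = 0 - 1 = -1

Sum = -1


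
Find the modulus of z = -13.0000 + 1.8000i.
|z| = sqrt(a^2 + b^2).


|z| = sqrt((-13)^2 + 1.8^2) = sqrt(169 + 3.24) = sqrt(172.24) = 13.1240

|z| = 13.1240


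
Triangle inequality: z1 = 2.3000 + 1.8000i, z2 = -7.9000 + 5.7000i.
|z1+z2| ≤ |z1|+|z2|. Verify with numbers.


|z1| = sqrt(2.3^2 + 1.8^2) = sqrt(8.53) = 2.9206
|z2| = sqrt((-7.9)^2 + 5.7^2) = sqrt(94.9) = 9.7417
z1+z2 = -5.6000 + 7.5000i
|z1+z2| = sqrt(87.61) = 9.3600
|z1|+|z2| = 2.9206 + 9.7417 = 12.6623

|z1+z2| = 9.3600 ≤ |z1|+|z2| = 12.6623 (verified)


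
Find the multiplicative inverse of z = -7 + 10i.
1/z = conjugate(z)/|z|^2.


|z|^2 = 49+100 = 149
1/z = (-7 - 10i)/149

1/z = -0.0470 - 0.0671i


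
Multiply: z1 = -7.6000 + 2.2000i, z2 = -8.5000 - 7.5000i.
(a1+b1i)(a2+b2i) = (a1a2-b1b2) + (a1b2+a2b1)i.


Real = -7.6*(-8.5) - 2.2*(-7.5) = 64.6 - (-16.5) = 81.1
Imag = -7.6*(-7.5) - (8.5)*2.2 = 57 - (18.7) = 38.3

81.1000 + 38.3000i


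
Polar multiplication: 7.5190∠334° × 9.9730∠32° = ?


r = 7.5190 * 9.9730 = 74.9870
theta = 334° + 32° = 366° = 6° (mod 360)

74.9870 cis(6°)


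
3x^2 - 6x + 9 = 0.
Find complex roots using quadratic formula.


disc = (-6)^2 - 4*3*9 = 36 - 108 = -72
sqrt(|disc|) = sqrt(72) = 8.4853
Real part = 6/(2*3) = 1.0000
Imag part = 8.4853/(2*3) = 1.4142

1.0000 ± 1.4142i


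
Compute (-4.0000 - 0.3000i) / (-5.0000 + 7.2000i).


Conjugate of z2 = -5.0000 - 7.2000i
Numerator: (-4.0000 - 0.3000i)(-5.0000 - 7.2000i) = 17.8400 + 30.3000i
Denominator: (-5)^2 + 7.2^2 = 76.84
Result = (17.8400 + 30.3000i)/76.84

0.2322 + 0.3943i


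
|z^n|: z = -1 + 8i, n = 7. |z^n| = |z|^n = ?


|z| = sqrt(1+64) = sqrt(65) = 8.0623
|z^7| = |z|^7 = (sqrt(65))^7 = 65^3 * sqrt(65) = 274625*sqrt(65)

|z^7| = 274625*sqrt(65) ≈ 2214097.5341


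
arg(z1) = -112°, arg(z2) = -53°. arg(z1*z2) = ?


arg(z1*z2) = -112° - 53° = -165°
Normalized to (-180°, 180°]: -165°

-165°


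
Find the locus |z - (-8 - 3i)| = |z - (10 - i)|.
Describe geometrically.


Equal distances means the locus is the perpendicular bisector of z1 and z2.
Midpoint = ((-8+10)/2, (-3+(-1))/2) = (1.0000, -2.0000)

Perpendicular bisector through (1.0000, -2.0000)


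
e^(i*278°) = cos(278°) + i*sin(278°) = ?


cos(278°) = 0.1392
sin(278°) = -0.9903

e^(i*278°) = 0.1392 - 0.9903i


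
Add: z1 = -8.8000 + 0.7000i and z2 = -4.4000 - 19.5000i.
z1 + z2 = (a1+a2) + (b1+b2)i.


Real: -8.8 - 4.4 = -13.2
Imag: 0.7 - 19.5 = -18.8

-13.2000 - 18.8000i


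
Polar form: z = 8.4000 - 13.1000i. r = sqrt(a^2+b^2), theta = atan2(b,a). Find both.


r = sqrt(70.56+171.61) = sqrt(242.17) = 15.5618
theta = atan2(-13.1, 8.4) = -57.3311 degrees

r = 15.5618, theta = -57.3311 degrees


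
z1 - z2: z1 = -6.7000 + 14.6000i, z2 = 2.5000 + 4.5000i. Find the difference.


Real: -6.7 - 2.5 = -9.2
Imag: 14.6 - 4.5 = 10.1

-9.2000 + 10.1000i


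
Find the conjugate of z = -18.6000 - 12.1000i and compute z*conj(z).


z_bar = -18.6000 + 12.1000i
z*z_bar = (-18.6)^2 + (-12.1)^2 = 345.96 + 146.41 = 492.37

z_bar = -18.6000 + 12.1000i, z*z_bar = 492.37


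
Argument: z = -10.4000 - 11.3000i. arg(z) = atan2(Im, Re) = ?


Re = -10.4, Im = -11.3
arg = atan2(-11.3, -10.4) = -132.6250 degrees

arg(z) = -132.6250 degrees


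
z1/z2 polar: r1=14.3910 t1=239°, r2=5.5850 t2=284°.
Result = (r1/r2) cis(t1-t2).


r = 14.3910 / 5.5850 = 2.5767
theta = 239° - 284° = -45° = 315° (mod 360)

2.5767 cis(315°)


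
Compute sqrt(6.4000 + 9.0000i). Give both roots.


|z| = sqrt(40.96+81) = 11.0436
sqrt((|z|+a)/2) = sqrt((11.0436+6.4)/2) = sqrt(8.7218) = 2.9533
sqrt((|z|-a)/2) = sqrt((11.0436-6.4)/2) = sqrt(2.3218) = 1.5237

±(2.9533 + 1.5237i) i.e. 2.9533 + 1.5237i and -2.9533 - 1.5237i


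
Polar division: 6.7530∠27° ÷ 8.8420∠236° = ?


r = 6.7530 / 8.8420 = 0.7637
theta = 27° - 236° = -209° = 151° (mod 360)

0.7637 cis(151°)


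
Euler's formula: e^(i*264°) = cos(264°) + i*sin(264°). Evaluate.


cos(264°) = -0.1045
sin(264°) = -0.9945

e^(i*264°) = -0.1045 - 0.9945i


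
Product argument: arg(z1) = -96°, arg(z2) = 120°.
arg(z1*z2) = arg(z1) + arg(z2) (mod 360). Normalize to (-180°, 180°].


arg(z1*z2) = -96° + 120° = 24°
Normalized to (-180°, 180°]: 24°

24°


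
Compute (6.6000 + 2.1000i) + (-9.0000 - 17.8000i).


Real: 6.6 - 9 = -2.4
Imag: 2.1 - 17.8 = -15.7

-2.4000 - 15.7000i


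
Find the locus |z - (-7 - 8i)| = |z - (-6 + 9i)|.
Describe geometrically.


Equal distances means the locus is the perpendicular bisector of z1 and z2.
Midpoint = ((-7+(-6))/2, (-8+9)/2) = (-6.5000, 0.5000)

Perpendicular bisector through (-6.5000, 0.5000)


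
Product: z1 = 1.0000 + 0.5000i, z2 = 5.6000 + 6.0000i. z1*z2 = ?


Real = 1*5.6 - 0.5*6 = 5.6 - 3 = 2.6
Imag = 1*6 + 5.6*0.5 = 6 + 2.8 = 8.8

2.6000 + 8.8000i


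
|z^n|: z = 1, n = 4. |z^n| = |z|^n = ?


|z| = sqrt(1+0) = sqrt(1) = 1
|z^4| = |z|^4 = 1^4 = 1

|z^4| = 1


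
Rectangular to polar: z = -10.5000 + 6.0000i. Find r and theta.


r = sqrt(110.25+36) = sqrt(146.25) = 12.0934
theta = atan2(6, -10.5) = 150.2551 degrees

r = 12.0934, theta = 150.2551 degrees


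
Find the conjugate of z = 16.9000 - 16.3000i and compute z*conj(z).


z_bar = 16.9000 + 16.3000i
z*z_bar = 16.9^2 + (-16.3)^2 = 285.61 + 265.69 = 551.3

z_bar = 16.9000 + 16.3000i, z*z_bar = 551.3


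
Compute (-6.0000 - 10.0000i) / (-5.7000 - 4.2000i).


Conjugate of z2 = -5.7000 + 4.2000i
Numerator: (-6.0000 - 10.0000i)(-5.7000 + 4.2000i) = 76.2000 + 31.8000i
Denominator: (-5.7)^2 + (-4.2)^2 = 50.13
Result = (76.2000 + 31.8000i)/50.13

1.5200 + 0.6344i


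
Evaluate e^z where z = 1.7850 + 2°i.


e^1.7850 = 5.95958
cos(2°) = 0.99939
sin(2°) = 0.0349
Real = 5.95958*0.99939 = 5.9559
Imag = 5.95958*0.0349 = 0.2080

5.9559 + 0.2080i


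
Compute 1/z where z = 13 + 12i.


|z|^2 = 169+144 = 313
1/z = (13 - 12i)/313

1/z = 0.0415 - 0.0383i


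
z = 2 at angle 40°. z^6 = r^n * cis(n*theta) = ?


r^6 = 2^6 = 64
n*theta = 6*40° = 240° = 240° (mod 360)
a = 64*cos(240°) = -32.0000
b = 64*sin(240°) = -55.4256

64 cis(240°) = -32.0000 - 55.4256i


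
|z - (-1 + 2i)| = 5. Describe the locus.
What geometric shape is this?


|z - z0| = r is a circle with center z0 and radius r.
Center = (-1, 2), radius = 5

Circle with center (-1, 2) and radius 5


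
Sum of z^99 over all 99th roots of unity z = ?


The roots are w_k = w^k with w = e^(2*pi*i/99), and (w^k)^99 = (w^99)^k.
So S = 1 + u + u^2 + ... + u^(98) with u = w^99.
99 = 1*99 + 0, so 99 is a multiple of 99 and u = (w^99)^1 = 1.
Every one of the 99 terms equals 1: S = 99

S = 99


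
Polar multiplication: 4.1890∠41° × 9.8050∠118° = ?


r = 4.1890 * 9.8050 = 41.0731
theta = 41° + 118° = 159° = 159° (mod 360)

41.0731 cis(159°)


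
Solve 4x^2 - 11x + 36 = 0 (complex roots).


disc = (-11)^2 - 4*4*36 = 121 - 576 = -455
sqrt(|disc|) = sqrt(455) = 21.3307
Real part = 11/(2*4) = 1.3750
Imag part = 21.3307/(2*4) = 2.6663

1.3750 ± 2.6663i


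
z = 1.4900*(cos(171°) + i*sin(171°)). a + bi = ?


a = 1.4900*cos(171°) = 1.4900*(-0.9877) = -1.4717
b = 1.4900*sin(171°) = 1.4900*0.15643 = 0.2331

-1.4717 + 0.2331i


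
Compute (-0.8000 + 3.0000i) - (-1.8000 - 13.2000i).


Real: -0.8 + 1.8 = 1
Imag: 3 + 13.2 = 16.2

1.0000 + 16.2000i


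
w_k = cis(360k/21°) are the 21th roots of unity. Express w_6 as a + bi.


Angle = 360*6/21 = 102.8571°
a = cos(102.8571°) = -0.2225
b = sin(102.8571°) = 0.9749

-0.2225 + 0.9749i


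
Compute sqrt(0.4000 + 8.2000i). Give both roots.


|z| = sqrt(0.16+67.24) = 8.2098
sqrt((|z|+a)/2) = sqrt((8.2098+0.4)/2) = sqrt(4.3049) = 2.0748
sqrt((|z|-a)/2) = sqrt((8.2098-0.4)/2) = sqrt(3.9049) = 1.9761

±(2.0748 + 1.9761i) i.e. 2.0748 + 1.9761i and -2.0748 - 1.9761i


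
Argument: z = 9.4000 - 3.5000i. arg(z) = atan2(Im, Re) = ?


Re = 9.4, Im = -3.5
arg = atan2(-3.5, 9.4) = -20.4223 degrees

arg(z) = -20.4223 degrees


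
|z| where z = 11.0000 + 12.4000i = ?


|z| = sqrt(11^2 + 12.4^2) = sqrt(121 + 153.76) = sqrt(274.76) = 16.5759

|z| = 16.5759


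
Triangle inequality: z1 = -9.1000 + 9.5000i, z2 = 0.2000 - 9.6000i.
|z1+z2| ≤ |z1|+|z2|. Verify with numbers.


|z1| = sqrt((-9.1)^2 + 9.5^2) = sqrt(173.06) = 13.1552
|z2| = sqrt(0.2^2 + (-9.6)^2) = sqrt(92.2) = 9.6021
z1+z2 = -8.9000 - 0.1000i
|z1+z2| = sqrt(79.22) = 8.9006
|z1|+|z2| = 13.1552 + 9.6021 = 22.7573

|z1+z2| = 8.9006 ≤ |z1|+|z2| = 22.7573 (verified)


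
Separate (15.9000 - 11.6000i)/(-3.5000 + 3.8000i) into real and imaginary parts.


Multiply by conjugate: (15.9000 - 11.6000i)(-3.5000 - 3.8000i) / ((-3.5)^2 + 3.8^2)
Numerator real = 15.9*(-3.5) - (11.6)*3.8 = -99.73
Numerator imag = -11.6*(-3.5) - 15.9*3.8 = -19.82
Denominator = 26.69
Re(z) = -99.73/26.69 = -3.7366
Im(z) = -19.82/26.69 = -0.7426

Re(z) = -3.7366, Im(z) = -0.7426


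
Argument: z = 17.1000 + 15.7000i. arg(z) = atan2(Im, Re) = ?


Re = 17.1, Im = 15.7
arg = atan2(15.7, 17.1) = 42.5559 degrees

arg(z) = 42.5559 degrees


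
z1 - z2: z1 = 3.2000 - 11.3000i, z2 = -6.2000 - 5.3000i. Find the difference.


Real: 3.2 + 6.2 = 9.4
Imag: -11.3 + 5.3 = -6

9.4000 - 6.0000i


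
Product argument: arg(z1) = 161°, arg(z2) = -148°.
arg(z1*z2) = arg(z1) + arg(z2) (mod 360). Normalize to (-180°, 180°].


arg(z1*z2) = 161° - 148° = 13°
Normalized to (-180°, 180°]: 13°

13°


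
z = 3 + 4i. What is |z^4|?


|z| = sqrt(9+16) = sqrt(25) = 5
|z^4| = |z|^4 = 5^4 = 625

|z^4| = 625


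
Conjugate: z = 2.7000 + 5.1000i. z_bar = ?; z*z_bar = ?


z_bar = 2.7000 - 5.1000i
z*z_bar = 2.7^2 + 5.1^2 = 7.29 + 26.01 = 33.3

z_bar = 2.7000 - 5.1000i, z*z_bar = 33.3


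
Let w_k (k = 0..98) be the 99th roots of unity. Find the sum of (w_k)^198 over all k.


The roots are w_k = w^k with w = e^(2*pi*i/99), and (w^k)^198 = (w^198)^k.
So S = 1 + u + u^2 + ... + u^(98) with u = w^198.
198 = 2*99 + 0, so 198 is a multiple of 99 and u = (w^99)^2 = 1.
Every one of the 99 terms equals 1: S = 99

S = 99


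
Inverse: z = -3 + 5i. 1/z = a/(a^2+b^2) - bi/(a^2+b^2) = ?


|z|^2 = 9+25 = 34
1/z = (-3 - 5i)/34

1/z = -0.0882 - 0.1471i


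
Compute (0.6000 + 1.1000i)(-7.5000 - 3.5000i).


Real = 0.6*(-7.5) - 1.1*(-3.5) = -4.5 - (-3.85) = -0.65
Imag = 0.6*(-3.5) - (7.5)*1.1 = -2.1 - (8.25) = -10.35

-0.6500 - 10.3500i


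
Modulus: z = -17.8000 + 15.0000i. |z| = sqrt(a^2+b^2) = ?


|z| = sqrt((-17.8)^2 + 15^2) = sqrt(316.84 + 225) = sqrt(541.84) = 23.2775

|z| = 23.2775


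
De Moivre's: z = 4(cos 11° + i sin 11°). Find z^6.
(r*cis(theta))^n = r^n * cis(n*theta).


r^6 = 4^6 = 4096
n*theta = 6*11° = 66° = 66° (mod 360)
a = 4096*cos(66°) = 1665.9933
b = 4096*sin(66°) = 3741.8822

4096 cis(66°) = 1665.9933 + 3741.8822i


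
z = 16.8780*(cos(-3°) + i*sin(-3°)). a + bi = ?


a = 16.8780*cos(-3°) = 16.8780*0.99863 = 16.8549
b = 16.8780*sin(-3°) = 16.8780*(-0.052336) = -0.8833

16.8549 - 0.8833i


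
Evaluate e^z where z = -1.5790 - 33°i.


e^-1.5790 = 0.2062
cos(-33°) = 0.8387
sin(-33°) = -0.5446
Real = 0.2062*0.8387 = 0.1729
Imag = 0.2062*(-0.5446) = -0.1123

0.1729 - 0.1123i


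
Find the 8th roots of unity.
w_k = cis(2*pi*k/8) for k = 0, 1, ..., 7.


The 8th roots of unity are cis(360k/8°) for k=0..7
Angle step = 360/8 = 45°
Primitive root: cis(45°)
Primitive root = 0.7071 + 0.7071i

8 roots at angles: 0°, 45°, 90°, 135°, 180°, 225°, 270°, 315°


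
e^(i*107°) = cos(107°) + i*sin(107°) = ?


cos(107°) = -0.2924
sin(107°) = 0.9563

e^(i*107°) = -0.2924 + 0.9563i


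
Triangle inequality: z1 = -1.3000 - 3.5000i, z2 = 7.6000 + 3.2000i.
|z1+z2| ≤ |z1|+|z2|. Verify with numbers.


|z1| = sqrt((-1.3)^2 + (-3.5)^2) = sqrt(13.94) = 3.7336
|z2| = sqrt(7.6^2 + 3.2^2) = sqrt(68) = 8.2462
z1+z2 = 6.3000 - 0.3000i
|z1+z2| = sqrt(39.78) = 6.3071
|z1|+|z2| = 3.7336 + 8.2462 = 11.9798

|z1+z2| = 6.3071 ≤ |z1|+|z2| = 11.9798 (verified)


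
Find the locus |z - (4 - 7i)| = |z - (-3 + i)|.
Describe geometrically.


Equal distances means the locus is the perpendicular bisector of z1 and z2.
Midpoint = ((4+(-3))/2, (-7+1)/2) = (0.5000, -3.0000)

Perpendicular bisector through (0.5000, -3.0000)


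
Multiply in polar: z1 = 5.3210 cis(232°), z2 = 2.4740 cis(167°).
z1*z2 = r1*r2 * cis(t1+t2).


r = 5.3210 * 2.4740 = 13.1642
theta = 232° + 167° = 399° = 39° (mod 360)

13.1642 cis(39°)


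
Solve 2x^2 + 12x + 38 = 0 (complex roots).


disc = 12^2 - 4*2*38 = 144 - 304 = -160
sqrt(|disc|) = sqrt(160) = 12.6491
Real part = -12/(2*2) = -3.0000
Imag part = 12.6491/(2*2) = 3.1623

-3.0000 ± 3.1623i


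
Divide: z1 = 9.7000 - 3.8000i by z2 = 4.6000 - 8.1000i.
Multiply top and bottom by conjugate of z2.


Conjugate of z2 = 4.6000 + 8.1000i
Numerator: (9.7000 - 3.8000i)(4.6000 + 8.1000i) = 75.4000 + 61.0900i
Denominator: 4.6^2 + (-8.1)^2 = 86.77
Result = (75.4000 + 61.0900i)/86.77

0.8690 + 0.7040i


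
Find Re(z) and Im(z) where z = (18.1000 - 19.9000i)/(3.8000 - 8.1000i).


Multiply by conjugate: (18.1000 - 19.9000i)(3.8000 + 8.1000i) / (3.8^2 + (-8.1)^2)
Numerator real = 18.1*3.8 - (19.9)*(-8.1) = 229.97
Numerator imag = -19.9*3.8 - 18.1*(-8.1) = 70.99
Denominator = 80.05
Re(z) = 229.97/80.05 = 2.8728
Im(z) = 70.99/80.05 = 0.8868

Re(z) = 2.8728, Im(z) = 0.8868


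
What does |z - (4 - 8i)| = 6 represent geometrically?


|z - z0| = r is a circle with center z0 and radius r.
Center = (4, -8), radius = 6

Circle with center (4, -8) and radius 6


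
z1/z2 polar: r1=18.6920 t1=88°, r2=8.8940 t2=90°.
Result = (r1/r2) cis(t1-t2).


r = 18.6920 / 8.8940 = 2.1016
theta = 88° - 90° = -2° = 358° (mod 360)

2.1016 cis(358°)


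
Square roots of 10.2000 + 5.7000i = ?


|z| = sqrt(104.04+32.49) = 11.6846
sqrt((|z|+a)/2) = sqrt((11.6846+10.2)/2) = sqrt(10.9423) = 3.3079
sqrt((|z|-a)/2) = sqrt((11.6846-10.2)/2) = sqrt(0.7423) = 0.8616

±(3.3079 + 0.8616i) i.e. 3.3079 + 0.8616i and -3.3079 - 0.8616i


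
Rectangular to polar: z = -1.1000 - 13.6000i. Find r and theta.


r = sqrt(1.21+184.96) = sqrt(186.17) = 13.6444
theta = atan2(-13.6, -1.1) = -94.6242 degrees

r = 13.6444, theta = -94.6242 degrees


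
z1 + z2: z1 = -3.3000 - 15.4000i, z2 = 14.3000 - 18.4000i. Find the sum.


Real: -3.3 + 14.3 = 11
Imag: -15.4 - 18.4 = -33.8

11.0000 - 33.8000i


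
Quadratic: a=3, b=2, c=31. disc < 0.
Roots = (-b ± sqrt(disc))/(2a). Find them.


disc = 2^2 - 4*3*31 = 4 - 372 = -368
sqrt(|disc|) = sqrt(368) = 19.1833
Real part = -2/(2*3) = -0.3333
Imag part = 19.1833/(2*3) = 3.1972

-0.3333 ± 3.1972i


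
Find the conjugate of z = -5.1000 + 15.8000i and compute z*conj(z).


z_bar = -5.1000 - 15.8000i
z*z_bar = (-5.1)^2 + 15.8^2 = 26.01 + 249.64 = 275.65

z_bar = -5.1000 - 15.8000i, z*z_bar = 275.65


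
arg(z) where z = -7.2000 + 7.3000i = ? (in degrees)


Re = -7.2, Im = 7.3
arg = atan2(7.3, -7.2) = 134.6049 degrees

arg(z) = 134.6049 degrees


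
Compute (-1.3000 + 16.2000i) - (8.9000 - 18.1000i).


Real: -1.3 - 8.9 = -10.2
Imag: 16.2 + 18.1 = 34.3

-10.2000 + 34.3000i


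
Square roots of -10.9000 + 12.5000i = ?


|z| = sqrt(118.81+156.25) = 16.5849
sqrt((|z|+a)/2) = sqrt((16.5849+(-10.9))/2) = sqrt(2.8425) = 1.6860
sqrt((|z|-a)/2) = sqrt((16.5849-(-10.9))/2) = sqrt(13.7425) = 3.7071

±(1.6860 + 3.7071i) i.e. 1.6860 + 3.7071i and -1.6860 - 3.7071i


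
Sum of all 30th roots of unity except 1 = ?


With w = e^(2*pi*i/30), all 30 of the 30th roots of unity w^0 = 1, w, ..., w^(29) sum to 0: 1 + w + ... + w^(29) = (1 - w^30)/(1 - w) = 0 since w^30 = 1, w ≠ 1.
Removing the root 1: w + w^2 + ... + w^(29) = 0 - 1 = -1

Sum = -1


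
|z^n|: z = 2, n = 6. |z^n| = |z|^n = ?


|z| = sqrt(4+0) = sqrt(4) = 2
|z^6| = |z|^6 = 2^6 = 64

|z^6| = 64


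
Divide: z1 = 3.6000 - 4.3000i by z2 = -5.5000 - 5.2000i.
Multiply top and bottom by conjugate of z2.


Conjugate of z2 = -5.5000 + 5.2000i
Numerator: (3.6000 - 4.3000i)(-5.5000 + 5.2000i) = 2.5600 + 42.3700i
Denominator: (-5.5)^2 + (-5.2)^2 = 57.29
Result = (2.5600 + 42.3700i)/57.29

0.0447 + 0.7396i


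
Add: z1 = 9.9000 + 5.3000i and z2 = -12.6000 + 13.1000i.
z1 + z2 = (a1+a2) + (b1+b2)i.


Real: 9.9 - 12.6 = -2.7
Imag: 5.3 + 13.1 = 18.4

-2.7000 + 18.4000i


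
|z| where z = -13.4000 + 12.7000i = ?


|z| = sqrt((-13.4)^2 + 12.7^2) = sqrt(179.56 + 161.29) = sqrt(340.85) = 18.4621

|z| = 18.4621


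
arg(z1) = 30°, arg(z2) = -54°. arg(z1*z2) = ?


arg(z1*z2) = 30° - 54° = -24°
Normalized to (-180°, 180°]: -24°

-24°


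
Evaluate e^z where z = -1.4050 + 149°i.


e^-1.4050 = 0.2454
cos(149°) = -0.85717
sin(149°) = 0.515
Real = 0.2454*(-0.85717) = -0.2103
Imag = 0.2454*0.515 = 0.1264

-0.2103 + 0.1264i


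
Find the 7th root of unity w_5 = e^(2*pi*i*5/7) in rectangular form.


Angle = 360*5/7 = 257.1429°
a = cos(257.1429°) = -0.2225
b = sin(257.1429°) = -0.9749

-0.2225 - 0.9749i


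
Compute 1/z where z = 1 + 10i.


|z|^2 = 1+100 = 101
1/z = (1 - 10i)/101

1/z = 0.0099 - 0.0990i


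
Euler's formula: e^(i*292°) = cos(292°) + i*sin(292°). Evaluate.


cos(292°) = 0.3746
sin(292°) = -0.9272

e^(i*292°) = 0.3746 - 0.9272i


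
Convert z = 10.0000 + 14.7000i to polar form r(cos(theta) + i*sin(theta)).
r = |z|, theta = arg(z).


r = sqrt(100+216.09) = sqrt(316.09) = 17.7789
theta = atan2(14.7, 10) = 55.7736 degrees

r = 17.7789, theta = 55.7736 degrees


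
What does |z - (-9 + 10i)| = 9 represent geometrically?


|z - z0| = r is a circle with center z0 and radius r.
Center = (-9, 10), radius = 9

Circle with center (-9, 10) and radius 9


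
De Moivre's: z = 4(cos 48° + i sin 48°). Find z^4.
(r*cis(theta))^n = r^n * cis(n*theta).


r^4 = 4^4 = 256
n*theta = 4*48° = 192° = 192° (mod 360)
a = 256*cos(192°) = -250.4058
b = 256*sin(192°) = -53.2254

256 cis(192°) = -250.4058 - 53.2254i


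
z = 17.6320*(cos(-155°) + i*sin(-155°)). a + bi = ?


a = 17.6320*cos(-155°) = 17.6320*(-0.906308) = -15.9800
b = 17.6320*sin(-155°) = 17.6320*(-0.42262) = -7.4516

-15.9800 - 7.4516i


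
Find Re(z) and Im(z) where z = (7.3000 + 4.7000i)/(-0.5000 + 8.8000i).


Multiply by conjugate: (7.3000 + 4.7000i)(-0.5000 - 8.8000i) / ((-0.5)^2 + 8.8^2)
Numerator real = 7.3*(-0.5) + 4.7*8.8 = 37.71
Numerator imag = 4.7*(-0.5) - 7.3*8.8 = -66.59
Denominator = 77.69
Re(z) = 37.71/77.69 = 0.4854
Im(z) = -66.59/77.69 = -0.8571

Re(z) = 0.4854, Im(z) = -0.8571


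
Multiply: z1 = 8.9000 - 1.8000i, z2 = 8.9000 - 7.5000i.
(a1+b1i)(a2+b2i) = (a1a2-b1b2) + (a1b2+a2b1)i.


Real = 8.9*8.9 - (-1.8)*(-7.5) = 79.21 - 13.5 = 65.71
Imag = 8.9*(-7.5) + 8.9*(-1.8) = -66.75 - (16.02) = -82.77

65.7100 - 82.7700i


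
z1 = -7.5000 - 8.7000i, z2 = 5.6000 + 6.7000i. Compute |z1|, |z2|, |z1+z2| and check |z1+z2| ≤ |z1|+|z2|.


|z1| = sqrt((-7.5)^2 + (-8.7)^2) = sqrt(131.94) = 11.4865
|z2| = sqrt(5.6^2 + 6.7^2) = sqrt(76.25) = 8.7321
z1+z2 = -1.9000 - 2.0000i
|z1+z2| = sqrt(7.61) = 2.7586
|z1|+|z2| = 11.4865 + 8.7321 = 20.2186

|z1+z2| = 2.7586 ≤ |z1|+|z2| = 20.2186 (verified)


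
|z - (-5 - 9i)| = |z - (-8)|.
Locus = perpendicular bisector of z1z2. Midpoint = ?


Equal distances means the locus is the perpendicular bisector of z1 and z2.
Midpoint = ((-5+(-8))/2, (-9+0)/2) = (-6.5000, -4.5000)

Perpendicular bisector through (-6.5000, -4.5000)


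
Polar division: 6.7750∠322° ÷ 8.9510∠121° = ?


r = 6.7750 / 8.9510 = 0.7569
theta = 322° - 121° = 201° = 201° (mod 360)

0.7569 cis(201°)


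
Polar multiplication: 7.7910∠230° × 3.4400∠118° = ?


r = 7.7910 * 3.4400 = 26.8010
theta = 230° + 118° = 348° = 348° (mod 360)

26.8010 cis(348°)


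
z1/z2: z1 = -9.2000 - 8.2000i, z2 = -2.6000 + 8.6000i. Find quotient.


Conjugate of z2 = -2.6000 - 8.6000i
Numerator: (-9.2000 - 8.2000i)(-2.6000 - 8.6000i) = -46.6000 + 100.4400i
Denominator: (-2.6)^2 + 8.6^2 = 80.72
Result = (-46.6000 + 100.4400i)/80.72

-0.5773 + 1.2443i


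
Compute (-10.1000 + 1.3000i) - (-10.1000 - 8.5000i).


Real: -10.1 + 10.1 = 0
Imag: 1.3 + 8.5 = 9.8

9.8000i


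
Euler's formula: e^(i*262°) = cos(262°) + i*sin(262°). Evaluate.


cos(262°) = -0.1392
sin(262°) = -0.9903

e^(i*262°) = -0.1392 - 0.9903i


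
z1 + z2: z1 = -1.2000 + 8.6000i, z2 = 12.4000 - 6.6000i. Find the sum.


Real: -1.2 + 12.4 = 11.2
Imag: 8.6 - 6.6 = 2

11.2000 + 2.0000i


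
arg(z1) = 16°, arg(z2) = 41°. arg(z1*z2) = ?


arg(z1*z2) = 16° + 41° = 57°
Normalized to (-180°, 180°]: 57°

57°


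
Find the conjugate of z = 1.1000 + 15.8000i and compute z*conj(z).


z_bar = 1.1000 - 15.8000i
z*z_bar = 1.1^2 + 15.8^2 = 1.21 + 249.64 = 250.85

z_bar = 1.1000 - 15.8000i, z*z_bar = 250.85


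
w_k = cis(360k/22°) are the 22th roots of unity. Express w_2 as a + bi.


Angle = 360*2/22 = 32.7273°
a = cos(32.7273°) = 0.8413
b = sin(32.7273°) = 0.5406

0.8413 + 0.5406i


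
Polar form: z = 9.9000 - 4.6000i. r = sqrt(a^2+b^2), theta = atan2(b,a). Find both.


r = sqrt(98.01+21.16) = sqrt(119.17) = 10.9165
theta = atan2(-4.6, 9.9) = -24.9218 degrees

r = 10.9165, theta = -24.9218 degrees


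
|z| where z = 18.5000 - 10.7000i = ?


|z| = sqrt(18.5^2 + (-10.7)^2) = sqrt(342.25 + 114.49) = sqrt(456.74) = 21.3715

|z| = 21.3715


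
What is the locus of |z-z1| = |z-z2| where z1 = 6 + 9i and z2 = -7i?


Equal distances means the locus is the perpendicular bisector of z1 and z2.
Midpoint = ((6+0)/2, (9+(-7))/2) = (3.0000, 1.0000)

Perpendicular bisector through (3.0000, 1.0000)


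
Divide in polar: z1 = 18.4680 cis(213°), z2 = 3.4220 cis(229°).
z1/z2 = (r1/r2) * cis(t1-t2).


r = 18.4680 / 3.4220 = 5.3968
theta = 213° - 229° = -16° = 344° (mod 360)

5.3968 cis(344°)


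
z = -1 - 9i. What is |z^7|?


|z| = sqrt(1+81) = sqrt(82) = 9.0554
|z^7| = |z|^7 = (sqrt(82))^7 = 82^3 * sqrt(82) = 551368*sqrt(82)

|z^7| = 551368*sqrt(82) ≈ 4992849.5928


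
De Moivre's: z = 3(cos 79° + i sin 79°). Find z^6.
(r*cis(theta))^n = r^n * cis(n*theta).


r^6 = 3^6 = 729
n*theta = 6*79° = 474° = 114° (mod 360)
a = 729*cos(114°) = -296.5110
b = 729*sin(114°) = 665.9746

729 cis(114°) = -296.5110 + 665.9746i


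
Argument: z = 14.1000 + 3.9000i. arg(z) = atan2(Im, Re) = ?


Re = 14.1, Im = 3.9
arg = atan2(3.9, 14.1) = 15.4612 degrees

arg(z) = 15.4612 degrees


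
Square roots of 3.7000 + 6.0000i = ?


|z| = sqrt(13.69+36) = 7.0491
sqrt((|z|+a)/2) = sqrt((7.0491+3.7)/2) = sqrt(5.3746) = 2.3183
sqrt((|z|-a)/2) = sqrt((7.0491-3.7)/2) = sqrt(1.6746) = 1.2940

±(2.3183 + 1.2940i) i.e. 2.3183 + 1.2940i and -2.3183 - 1.2940i


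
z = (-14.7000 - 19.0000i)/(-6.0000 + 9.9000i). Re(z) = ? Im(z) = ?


Multiply by conjugate: (-14.7000 - 19.0000i)(-6.0000 - 9.9000i) / ((-6)^2 + 9.9^2)
Numerator real = -14.7*(-6) - (19)*9.9 = -99.9
Numerator imag = -19*(-6) - (-14.7)*9.9 = 259.53
Denominator = 134.01
Re(z) = -99.9/134.01 = -0.7455
Im(z) = 259.53/134.01 = 1.9366

Re(z) = -0.7455, Im(z) = 1.9366


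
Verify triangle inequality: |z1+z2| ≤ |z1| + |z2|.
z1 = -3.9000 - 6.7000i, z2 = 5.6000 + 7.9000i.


|z1| = sqrt((-3.9)^2 + (-6.7)^2) = sqrt(60.1) = 7.7524
|z2| = sqrt(5.6^2 + 7.9^2) = sqrt(93.77) = 9.6835
z1+z2 = 1.7000 + 1.2000i
|z1+z2| = sqrt(4.33) = 2.0809
|z1|+|z2| = 7.7524 + 9.6835 = 17.4359

|z1+z2| = 2.0809 ≤ |z1|+|z2| = 17.4359 (verified)


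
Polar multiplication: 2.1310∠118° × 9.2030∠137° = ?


r = 2.1310 * 9.2030 = 19.6116
theta = 118° + 137° = 255° = 255° (mod 360)

19.6116 cis(255°)


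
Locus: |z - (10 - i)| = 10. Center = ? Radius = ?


|z - z0| = r is a circle with center z0 and radius r.
Center = (10, -1), radius = 10

Circle with center (10, -1) and radius 10


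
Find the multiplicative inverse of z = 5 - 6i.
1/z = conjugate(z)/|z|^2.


|z|^2 = 25+36 = 61
1/z = (5 + 6i)/61

1/z = 0.0820 + 0.0984i


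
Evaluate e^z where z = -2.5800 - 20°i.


e^-2.5800 = 0.0758
cos(-20°) = 0.9397
sin(-20°) = -0.342
Real = 0.0758*0.9397 = 0.0712
Imag = 0.0758*(-0.342) = -0.0259

0.0712 - 0.0259i


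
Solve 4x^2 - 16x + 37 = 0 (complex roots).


disc = (-16)^2 - 4*4*37 = 256 - 592 = -336
sqrt(|disc|) = sqrt(336) = 18.3303
Real part = 16/(2*4) = 2.0000
Imag part = 18.3303/(2*4) = 2.2913

2.0000 ± 2.2913i


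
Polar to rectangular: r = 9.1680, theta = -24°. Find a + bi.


a = 9.1680*cos(-24°) = 9.1680*0.91355 = 8.3754
b = 9.1680*sin(-24°) = 9.1680*(-0.40674) = -3.7290

8.3754 - 3.7290i


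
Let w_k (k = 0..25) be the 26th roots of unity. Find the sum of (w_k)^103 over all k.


The roots are w_k = w^k with w = e^(2*pi*i/26), and (w^k)^103 = (w^103)^k.
So S = 1 + u + u^2 + ... + u^(25) with u = w^103.
103 = 3*26 + 25, so 103 is not a multiple of 26: u = (w^26)^3 * w^25 = w^25 ≠ 1 (w is a primitive 26th root), while u^26 = (w^26)^103 = 1.
Geometric series: S = (1 - u^26)/(1 - u) = (1 - 1)/(1 - u) = 0

S = 0


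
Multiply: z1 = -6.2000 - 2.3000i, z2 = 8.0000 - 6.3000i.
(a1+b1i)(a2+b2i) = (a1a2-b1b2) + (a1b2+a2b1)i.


Real = -6.2*8 - (-2.3)*(-6.3) = -49.6 - 14.49 = -64.09
Imag = -6.2*(-6.3) + 8*(-2.3) = 39.06 - (18.4) = 20.66

-64.0900 + 20.6600i


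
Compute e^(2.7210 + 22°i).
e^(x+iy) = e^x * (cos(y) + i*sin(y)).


e^2.7210 = 15.1955
cos(22°) = 0.92718
sin(22°) = 0.374607
Real = 15.1955*0.92718 = 14.0890
Imag = 15.1955*0.374607 = 5.6923

14.0890 + 5.6923i


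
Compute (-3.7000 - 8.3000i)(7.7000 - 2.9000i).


Real = -3.7*7.7 - (-8.3)*(-2.9) = -28.49 - 24.07 = -52.56
Imag = -3.7*(-2.9) + 7.7*(-8.3) = 10.73 - (63.91) = -53.18

-52.5600 - 53.1800i


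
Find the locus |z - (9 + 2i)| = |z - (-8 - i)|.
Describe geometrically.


Equal distances means the locus is the perpendicular bisector of z1 and z2.
Midpoint = ((9+(-8))/2, (2+(-1))/2) = (0.5000, 0.5000)

Perpendicular bisector through (0.5000, 0.5000)


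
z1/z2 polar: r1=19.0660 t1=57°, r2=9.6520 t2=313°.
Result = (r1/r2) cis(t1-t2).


r = 19.0660 / 9.6520 = 1.9753
theta = 57° - 313° = -256° = 104° (mod 360)

1.9753 cis(104°)


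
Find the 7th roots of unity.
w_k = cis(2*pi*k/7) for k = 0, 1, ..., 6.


The 7th roots of unity are cis(360k/7°) for k=0..6
Angle step = 360/7 = 51.4286°
Primitive root: cis(51.4286°)
Primitive root = 0.6235 + 0.7818i

7 roots at angles: 0°, 51.4286°, 102.8571°, 154.2857°, 205.7143°, 257.1429°, 308.5714°


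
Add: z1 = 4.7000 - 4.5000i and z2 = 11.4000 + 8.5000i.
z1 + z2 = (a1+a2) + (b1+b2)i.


Real: 4.7 + 11.4 = 16.1
Imag: -4.5 + 8.5 = 4

16.1000 + 4.0000i


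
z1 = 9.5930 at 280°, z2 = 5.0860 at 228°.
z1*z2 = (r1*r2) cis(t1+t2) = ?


r = 9.5930 * 5.0860 = 48.7900
theta = 280° + 228° = 508° = 148° (mod 360)

48.7900 cis(148°)


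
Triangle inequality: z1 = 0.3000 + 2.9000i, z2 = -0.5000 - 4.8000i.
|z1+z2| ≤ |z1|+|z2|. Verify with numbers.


|z1| = sqrt(0.3^2 + 2.9^2) = sqrt(8.5) = 2.9155
|z2| = sqrt((-0.5)^2 + (-4.8)^2) = sqrt(23.29) = 4.8260
z1+z2 = -0.2000 - 1.9000i
|z1+z2| = sqrt(3.65) = 1.9105
|z1|+|z2| = 2.9155 + 4.8260 = 7.7415

|z1+z2| = 1.9105 ≤ |z1|+|z2| = 7.7415 (verified)
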